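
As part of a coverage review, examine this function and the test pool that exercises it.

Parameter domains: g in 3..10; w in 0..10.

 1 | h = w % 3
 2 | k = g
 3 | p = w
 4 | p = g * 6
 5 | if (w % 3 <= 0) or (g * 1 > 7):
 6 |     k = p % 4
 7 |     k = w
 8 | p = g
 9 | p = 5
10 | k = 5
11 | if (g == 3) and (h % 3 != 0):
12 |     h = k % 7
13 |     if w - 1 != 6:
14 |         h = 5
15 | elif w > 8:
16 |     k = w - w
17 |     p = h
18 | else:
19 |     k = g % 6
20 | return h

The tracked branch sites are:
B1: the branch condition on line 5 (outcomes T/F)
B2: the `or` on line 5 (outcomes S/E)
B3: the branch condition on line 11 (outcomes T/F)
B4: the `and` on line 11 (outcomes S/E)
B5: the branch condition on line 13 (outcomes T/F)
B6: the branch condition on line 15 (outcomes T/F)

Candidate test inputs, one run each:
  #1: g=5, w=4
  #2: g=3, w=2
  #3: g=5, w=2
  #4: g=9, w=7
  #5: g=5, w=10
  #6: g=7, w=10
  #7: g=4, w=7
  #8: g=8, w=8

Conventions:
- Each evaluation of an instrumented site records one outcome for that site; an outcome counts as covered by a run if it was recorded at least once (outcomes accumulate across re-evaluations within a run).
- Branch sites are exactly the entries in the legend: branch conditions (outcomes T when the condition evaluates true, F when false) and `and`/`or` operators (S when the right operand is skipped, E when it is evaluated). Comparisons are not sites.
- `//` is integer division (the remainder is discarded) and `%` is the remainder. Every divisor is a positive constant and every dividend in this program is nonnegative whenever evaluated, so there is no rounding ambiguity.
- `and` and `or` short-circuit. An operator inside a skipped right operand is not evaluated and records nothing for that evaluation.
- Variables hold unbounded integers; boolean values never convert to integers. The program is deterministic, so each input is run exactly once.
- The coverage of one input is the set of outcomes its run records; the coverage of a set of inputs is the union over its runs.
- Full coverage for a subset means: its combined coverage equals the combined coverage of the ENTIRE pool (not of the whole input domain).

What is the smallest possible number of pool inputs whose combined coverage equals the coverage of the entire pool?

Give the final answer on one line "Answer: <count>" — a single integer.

run #1 (g=5, w=4) runs B2->E, B1->F, B4->S, B3->F, B6->F; records B1=F, B2=E, B3=F, B4=S, B6=F
run #2 (g=3, w=2) runs B2->E, B1->F, B4->E, B3->T, B5->T; records B1=F, B2=E, B3=T, B4=E, B5=T
run #3 (g=5, w=2) runs B2->E, B1->F, B4->S, B3->F, B6->F; records B1=F, B2=E, B3=F, B4=S, B6=F
run #4 (g=9, w=7) runs B2->E, B1->T, B4->S, B3->F, B6->F; records B1=T, B2=E, B3=F, B4=S, B6=F
run #5 (g=5, w=10) runs B2->E, B1->F, B4->S, B3->F, B6->T; records B1=F, B2=E, B3=F, B4=S, B6=T
run #6 (g=7, w=10) runs B2->E, B1->F, B4->S, B3->F, B6->T; records B1=F, B2=E, B3=F, B4=S, B6=T
run #7 (g=4, w=7) runs B2->E, B1->F, B4->S, B3->F, B6->F; records B1=F, B2=E, B3=F, B4=S, B6=F
run #8 (g=8, w=8) runs B2->E, B1->T, B4->S, B3->F, B6->F; records B1=T, B2=E, B3=F, B4=S, B6=F
union over all inputs: B1=T, B1=F, B2=E, B3=T, B3=F, B4=S, B4=E, B5=T, B6=T, B6=F (10 outcomes)
every size-1 subset falls short of the 10 outcomes (best: 5/10)
every size-2 subset falls short of the 10 outcomes (best: 9/10)
inputs {2, 4, 5} (size 3) cover everything; no size-3 subset with a lexicographically smaller index list covers all 10

Answer: 3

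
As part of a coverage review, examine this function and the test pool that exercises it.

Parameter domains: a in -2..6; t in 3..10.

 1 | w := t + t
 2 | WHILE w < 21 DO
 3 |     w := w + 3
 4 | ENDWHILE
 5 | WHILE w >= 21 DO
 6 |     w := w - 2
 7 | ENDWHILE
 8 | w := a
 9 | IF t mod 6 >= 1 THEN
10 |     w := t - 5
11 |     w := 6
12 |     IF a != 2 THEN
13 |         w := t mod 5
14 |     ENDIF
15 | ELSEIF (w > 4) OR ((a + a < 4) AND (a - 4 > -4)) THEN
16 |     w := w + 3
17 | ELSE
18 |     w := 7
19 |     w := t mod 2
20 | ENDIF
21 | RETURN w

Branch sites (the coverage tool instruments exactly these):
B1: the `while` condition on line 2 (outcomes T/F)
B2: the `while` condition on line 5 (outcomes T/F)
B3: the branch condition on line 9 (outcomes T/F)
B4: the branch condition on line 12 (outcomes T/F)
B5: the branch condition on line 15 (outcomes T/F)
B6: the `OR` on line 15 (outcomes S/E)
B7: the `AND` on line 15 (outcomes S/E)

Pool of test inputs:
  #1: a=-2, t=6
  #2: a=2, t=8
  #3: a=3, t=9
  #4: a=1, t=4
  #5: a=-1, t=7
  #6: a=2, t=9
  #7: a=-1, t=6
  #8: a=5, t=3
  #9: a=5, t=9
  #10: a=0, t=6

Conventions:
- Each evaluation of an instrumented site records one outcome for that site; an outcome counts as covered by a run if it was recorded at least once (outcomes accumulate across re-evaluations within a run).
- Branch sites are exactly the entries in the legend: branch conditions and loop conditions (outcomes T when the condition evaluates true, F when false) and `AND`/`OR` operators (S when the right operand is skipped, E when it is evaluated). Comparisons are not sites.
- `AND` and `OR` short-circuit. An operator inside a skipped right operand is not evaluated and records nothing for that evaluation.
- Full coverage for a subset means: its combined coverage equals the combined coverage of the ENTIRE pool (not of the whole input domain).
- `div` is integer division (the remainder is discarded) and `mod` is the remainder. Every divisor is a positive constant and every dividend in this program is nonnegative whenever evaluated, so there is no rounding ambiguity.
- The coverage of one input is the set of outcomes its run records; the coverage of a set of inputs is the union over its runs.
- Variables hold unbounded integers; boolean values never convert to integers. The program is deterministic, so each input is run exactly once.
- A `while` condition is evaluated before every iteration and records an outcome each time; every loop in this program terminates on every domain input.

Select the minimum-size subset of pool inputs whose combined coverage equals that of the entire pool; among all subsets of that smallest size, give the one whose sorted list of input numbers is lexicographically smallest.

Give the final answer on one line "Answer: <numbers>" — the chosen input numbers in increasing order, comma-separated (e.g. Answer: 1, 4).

input #1 (a=-2, t=6): events B1->T, B1->T, B1->T, B1->F, B2->T, B2->F, B3->F, B6->E, B7->E, B5->F; covers B1=T, B1=F, B2=T, B2=F, B3=F, B5=F, B6=E, B7=E
input #2 (a=2, t=8): events B1->T, B1->T, B1->F, B2->T, B2->F, B3->T, B4->F; covers B1=T, B1=F, B2=T, B2=F, B3=T, B4=F
input #3 (a=3, t=9): events B1->T, B1->F, B2->T, B2->F, B3->T, B4->T; covers B1=T, B1=F, B2=T, B2=F, B3=T, B4=T
input #4 (a=1, t=4): events B1->T, B1->T, B1->T, B1->T, B1->T, B1->F, B2->T, B2->T, B2->F, B3->T, B4->T; covers B1=T, B1=F, B2=T, B2=F, B3=T, B4=T
input #5 (a=-1, t=7): events B1->T, B1->T, B1->T, B1->F, B2->T, B2->T, B2->F, B3->T, B4->T; covers B1=T, B1=F, B2=T, B2=F, B3=T, B4=T
input #6 (a=2, t=9): events B1->T, B1->F, B2->T, B2->F, B3->T, B4->F; covers B1=T, B1=F, B2=T, B2=F, B3=T, B4=F
input #7 (a=-1, t=6): events B1->T, B1->T, B1->T, B1->F, B2->T, B2->F, B3->F, B6->E, B7->E, B5->F; covers B1=T, B1=F, B2=T, B2=F, B3=F, B5=F, B6=E, B7=E
input #8 (a=5, t=3): events B1->T, B1->T, B1->T, B1->T, B1->T, B1->F, B2->T, B2->F, B3->T, B4->T; covers B1=T, B1=F, B2=T, B2=F, B3=T, B4=T
input #9 (a=5, t=9): events B1->T, B1->F, B2->T, B2->F, B3->T, B4->T; covers B1=T, B1=F, B2=T, B2=F, B3=T, B4=T
input #10 (a=0, t=6): events B1->T, B1->T, B1->T, B1->F, B2->T, B2->F, B3->F, B6->E, B7->E, B5->F; covers B1=T, B1=F, B2=T, B2=F, B3=F, B5=F, B6=E, B7=E
together the pool reaches 11 outcomes: B1=T, B1=F, B2=T, B2=F, B3=T, B3=F, B4=T, B4=F, B5=F, B6=E, B7=E
size 1 is not enough: best union over all size-1 subsets is 8/11
size 2 is not enough: best union over all size-2 subsets is 10/11
inputs {1, 2, 3} (size 3) cover everything; no size-3 subset with a lexicographically smaller index list covers all 11

Answer: 1, 2, 3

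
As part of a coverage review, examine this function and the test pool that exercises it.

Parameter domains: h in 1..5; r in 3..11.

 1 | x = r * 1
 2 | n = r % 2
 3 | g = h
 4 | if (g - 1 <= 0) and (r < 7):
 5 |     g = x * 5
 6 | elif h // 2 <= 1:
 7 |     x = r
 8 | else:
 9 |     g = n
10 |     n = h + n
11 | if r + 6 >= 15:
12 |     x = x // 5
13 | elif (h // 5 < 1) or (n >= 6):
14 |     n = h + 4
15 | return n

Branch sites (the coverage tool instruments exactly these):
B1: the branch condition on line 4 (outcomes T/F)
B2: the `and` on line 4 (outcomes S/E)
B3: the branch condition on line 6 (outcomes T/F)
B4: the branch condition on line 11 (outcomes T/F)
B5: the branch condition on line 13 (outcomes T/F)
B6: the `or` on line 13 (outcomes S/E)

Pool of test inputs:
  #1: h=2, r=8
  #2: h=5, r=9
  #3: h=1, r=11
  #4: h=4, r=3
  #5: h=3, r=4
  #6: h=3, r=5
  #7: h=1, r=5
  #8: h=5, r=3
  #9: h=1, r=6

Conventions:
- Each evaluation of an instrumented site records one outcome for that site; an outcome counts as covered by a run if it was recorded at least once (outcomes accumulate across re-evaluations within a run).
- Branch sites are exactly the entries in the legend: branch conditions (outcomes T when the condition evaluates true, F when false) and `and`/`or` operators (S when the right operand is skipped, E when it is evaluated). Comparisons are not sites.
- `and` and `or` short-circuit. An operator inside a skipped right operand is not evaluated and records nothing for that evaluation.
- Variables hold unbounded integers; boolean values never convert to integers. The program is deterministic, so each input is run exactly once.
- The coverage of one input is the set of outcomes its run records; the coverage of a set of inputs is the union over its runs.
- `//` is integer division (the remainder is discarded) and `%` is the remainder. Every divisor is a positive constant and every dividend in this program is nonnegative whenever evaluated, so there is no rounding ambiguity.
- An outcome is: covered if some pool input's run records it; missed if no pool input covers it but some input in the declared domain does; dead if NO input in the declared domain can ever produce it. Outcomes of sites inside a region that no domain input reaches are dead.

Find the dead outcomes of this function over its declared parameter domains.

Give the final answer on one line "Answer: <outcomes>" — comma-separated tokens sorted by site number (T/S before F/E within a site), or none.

checking every outcome against all 45 domain inputs:
  reachable outcomes have witnesses, e.g. B1=T (e.g. h=1, r=3), B1=F (e.g. h=1, r=7), B2=S (e.g. h=2, r=3), B2=E (e.g. h=1, r=3)

Answer: none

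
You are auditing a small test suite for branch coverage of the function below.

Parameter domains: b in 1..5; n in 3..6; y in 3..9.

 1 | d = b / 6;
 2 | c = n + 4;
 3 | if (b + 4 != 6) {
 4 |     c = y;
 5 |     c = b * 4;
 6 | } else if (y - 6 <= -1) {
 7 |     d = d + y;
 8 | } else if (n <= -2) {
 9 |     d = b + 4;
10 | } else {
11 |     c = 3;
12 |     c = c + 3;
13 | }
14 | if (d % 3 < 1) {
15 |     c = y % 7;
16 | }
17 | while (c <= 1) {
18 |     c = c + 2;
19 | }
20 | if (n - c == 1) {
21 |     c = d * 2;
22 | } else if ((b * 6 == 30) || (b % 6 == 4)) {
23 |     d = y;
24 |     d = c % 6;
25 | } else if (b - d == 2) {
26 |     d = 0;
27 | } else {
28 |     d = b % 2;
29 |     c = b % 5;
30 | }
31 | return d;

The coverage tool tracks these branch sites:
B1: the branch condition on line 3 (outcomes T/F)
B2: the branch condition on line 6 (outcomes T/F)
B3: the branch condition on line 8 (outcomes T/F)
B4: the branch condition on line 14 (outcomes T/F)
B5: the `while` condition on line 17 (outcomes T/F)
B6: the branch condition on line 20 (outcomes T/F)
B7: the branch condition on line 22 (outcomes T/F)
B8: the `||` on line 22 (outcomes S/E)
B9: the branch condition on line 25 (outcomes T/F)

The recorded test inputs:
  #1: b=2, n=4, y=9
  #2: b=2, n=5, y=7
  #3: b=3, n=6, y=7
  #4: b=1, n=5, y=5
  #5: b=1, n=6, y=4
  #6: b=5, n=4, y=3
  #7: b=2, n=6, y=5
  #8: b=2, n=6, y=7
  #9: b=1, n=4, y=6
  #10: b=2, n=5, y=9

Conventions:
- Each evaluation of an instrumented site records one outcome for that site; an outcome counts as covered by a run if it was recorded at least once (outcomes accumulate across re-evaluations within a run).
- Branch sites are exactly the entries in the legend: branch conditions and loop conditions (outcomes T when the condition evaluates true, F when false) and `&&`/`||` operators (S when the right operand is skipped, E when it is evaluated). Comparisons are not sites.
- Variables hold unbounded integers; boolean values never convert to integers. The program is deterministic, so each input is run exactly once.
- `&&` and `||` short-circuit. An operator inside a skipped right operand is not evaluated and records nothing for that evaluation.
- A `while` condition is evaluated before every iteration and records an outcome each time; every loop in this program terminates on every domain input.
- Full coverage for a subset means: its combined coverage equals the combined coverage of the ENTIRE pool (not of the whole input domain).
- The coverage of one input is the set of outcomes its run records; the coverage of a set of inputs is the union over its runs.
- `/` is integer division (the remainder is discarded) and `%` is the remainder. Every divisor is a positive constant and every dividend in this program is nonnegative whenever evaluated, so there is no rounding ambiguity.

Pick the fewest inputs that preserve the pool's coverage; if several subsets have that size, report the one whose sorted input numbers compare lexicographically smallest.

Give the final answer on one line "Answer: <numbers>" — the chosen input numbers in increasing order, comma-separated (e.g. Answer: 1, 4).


#1 (b=2, n=4, y=9) -> B1->F, B2->F, B3->F, B4->T, B5->F, B6->F, B8->E, B7->F, B9->T; covered: B1=F, B2=F, B3=F, B4=T, B5=F, B6=F, B7=F, B8=E, B9=T
#2 (b=2, n=5, y=7) -> B1->F, B2->F, B3->F, B4->T, B5->T, B5->F, B6->F, B8->E, B7->F, B9->T; covered: B1=F, B2=F, B3=F, B4=T, B5=T, B5=F, B6=F, B7=F, B8=E, B9=T
#3 (b=3, n=6, y=7) -> B1->T, B4->T, B5->T, B5->F, B6->F, B8->E, B7->F, B9->F; covered: B1=T, B4=T, B5=T, B5=F, B6=F, B7=F, B8=E, B9=F
#4 (b=1, n=5, y=5) -> B1->T, B4->T, B5->F, B6->F, B8->E, B7->F, B9->F; covered: B1=T, B4=T, B5=F, B6=F, B7=F, B8=E, B9=F
#5 (b=1, n=6, y=4) -> B1->T, B4->T, B5->F, B6->F, B8->E, B7->F, B9->F; covered: B1=T, B4=T, B5=F, B6=F, B7=F, B8=E, B9=F
#6 (b=5, n=4, y=3) -> B1->T, B4->T, B5->F, B6->T; covered: B1=T, B4=T, B5=F, B6=T
#7 (b=2, n=6, y=5) -> B1->F, B2->T, B4->F, B5->F, B6->F, B8->E, B7->F, B9->F; covered: B1=F, B2=T, B4=F, B5=F, B6=F, B7=F, B8=E, B9=F
#8 (b=2, n=6, y=7) -> B1->F, B2->F, B3->F, B4->T, B5->T, B5->F, B6->F, B8->E, B7->F, B9->T; covered: B1=F, B2=F, B3=F, B4=T, B5=T, B5=F, B6=F, B7=F, B8=E, B9=T
#9 (b=1, n=4, y=6) -> B1->T, B4->T, B5->F, B6->F, B8->E, B7->F, B9->F; covered: B1=T, B4=T, B5=F, B6=F, B7=F, B8=E, B9=F
#10 (b=2, n=5, y=9) -> B1->F, B2->F, B3->F, B4->T, B5->F, B6->F, B8->E, B7->F, B9->T; covered: B1=F, B2=F, B3=F, B4=T, B5=F, B6=F, B7=F, B8=E, B9=T
union over all inputs: B1=T, B1=F, B2=T, B2=F, B3=F, B4=T, B4=F, B5=T, B5=F, B6=T, B6=F, B7=F, B8=E, B9=T, B9=F (15 outcomes)
no size-1 subset reaches all 15 outcomes (best union: 10/15)
no size-2 subset reaches all 15 outcomes (best union: 13/15)
inputs {2, 6, 7} (size 3) cover everything; no size-3 subset with a lexicographically smaller index list covers all 15
Answer: 2, 6, 7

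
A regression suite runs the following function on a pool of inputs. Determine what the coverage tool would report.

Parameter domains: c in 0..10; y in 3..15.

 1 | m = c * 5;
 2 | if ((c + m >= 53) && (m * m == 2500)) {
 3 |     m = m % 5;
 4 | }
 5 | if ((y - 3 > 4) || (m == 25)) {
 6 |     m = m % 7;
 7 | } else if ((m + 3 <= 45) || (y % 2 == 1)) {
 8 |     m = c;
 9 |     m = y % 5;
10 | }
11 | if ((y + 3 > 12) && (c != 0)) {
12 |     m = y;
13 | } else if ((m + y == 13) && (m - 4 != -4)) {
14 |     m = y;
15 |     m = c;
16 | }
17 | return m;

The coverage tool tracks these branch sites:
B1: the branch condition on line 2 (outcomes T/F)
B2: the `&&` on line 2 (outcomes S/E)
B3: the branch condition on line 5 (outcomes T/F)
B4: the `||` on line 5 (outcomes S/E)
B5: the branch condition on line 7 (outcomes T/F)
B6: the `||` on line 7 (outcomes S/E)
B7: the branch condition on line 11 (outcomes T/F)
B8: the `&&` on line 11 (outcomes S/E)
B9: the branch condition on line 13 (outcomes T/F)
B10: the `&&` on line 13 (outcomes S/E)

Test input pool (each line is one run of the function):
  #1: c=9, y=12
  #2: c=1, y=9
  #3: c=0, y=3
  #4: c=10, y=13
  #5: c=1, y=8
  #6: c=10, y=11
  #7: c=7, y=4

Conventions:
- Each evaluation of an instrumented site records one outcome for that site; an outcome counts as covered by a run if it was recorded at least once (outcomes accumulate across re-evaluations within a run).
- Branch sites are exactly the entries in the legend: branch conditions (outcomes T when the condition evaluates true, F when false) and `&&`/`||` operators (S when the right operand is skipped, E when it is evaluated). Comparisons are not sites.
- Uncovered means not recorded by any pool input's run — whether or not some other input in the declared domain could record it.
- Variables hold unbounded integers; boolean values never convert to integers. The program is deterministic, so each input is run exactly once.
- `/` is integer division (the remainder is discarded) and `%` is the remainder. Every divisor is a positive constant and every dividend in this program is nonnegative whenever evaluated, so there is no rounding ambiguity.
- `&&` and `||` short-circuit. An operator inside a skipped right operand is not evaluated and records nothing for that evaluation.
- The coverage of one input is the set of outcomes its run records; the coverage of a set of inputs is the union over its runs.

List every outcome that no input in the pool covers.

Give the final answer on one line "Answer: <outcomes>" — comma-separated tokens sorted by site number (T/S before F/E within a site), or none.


input #1 (c=9, y=12): events B2->E, B1->F, B4->S, B3->T, B8->E, B7->T; covers B1=F, B2=E, B3=T, B4=S, B7=T, B8=E
input #2 (c=1, y=9): events B2->S, B1->F, B4->S, B3->T, B8->S, B7->F, B10->S, B9->F; covers B1=F, B2=S, B3=T, B4=S, B7=F, B8=S, B9=F, B10=S
input #3 (c=0, y=3): events B2->S, B1->F, B4->E, B3->F, B6->S, B5->T, B8->S, B7->F, B10->S, B9->F; covers B1=F, B2=S, B3=F, B4=E, B5=T, B6=S, B7=F, B8=S, B9=F, B10=S
input #4 (c=10, y=13): events B2->E, B1->T, B4->S, B3->T, B8->E, B7->T; covers B1=T, B2=E, B3=T, B4=S, B7=T, B8=E
input #5 (c=1, y=8): events B2->S, B1->F, B4->S, B3->T, B8->S, B7->F, B10->E, B9->T; covers B1=F, B2=S, B3=T, B4=S, B7=F, B8=S, B9=T, B10=E
input #6 (c=10, y=11): events B2->E, B1->T, B4->S, B3->T, B8->E, B7->T; covers B1=T, B2=E, B3=T, B4=S, B7=T, B8=E
input #7 (c=7, y=4): events B2->S, B1->F, B4->E, B3->F, B6->S, B5->T, B8->S, B7->F, B10->S, B9->F; covers B1=F, B2=S, B3=F, B4=E, B5=T, B6=S, B7=F, B8=S, B9=F, B10=S
union over the pool: B1=T, B1=F, B2=S, B2=E, B3=T, B3=F, B4=S, B4=E, B5=T, B6=S, B7=T, B7=F, B8=S, B8=E, B9=T, B9=F, B10=S, B10=E
uncovered (2 of 20): B5=F, B6=E
Answer: B5=F, B6=E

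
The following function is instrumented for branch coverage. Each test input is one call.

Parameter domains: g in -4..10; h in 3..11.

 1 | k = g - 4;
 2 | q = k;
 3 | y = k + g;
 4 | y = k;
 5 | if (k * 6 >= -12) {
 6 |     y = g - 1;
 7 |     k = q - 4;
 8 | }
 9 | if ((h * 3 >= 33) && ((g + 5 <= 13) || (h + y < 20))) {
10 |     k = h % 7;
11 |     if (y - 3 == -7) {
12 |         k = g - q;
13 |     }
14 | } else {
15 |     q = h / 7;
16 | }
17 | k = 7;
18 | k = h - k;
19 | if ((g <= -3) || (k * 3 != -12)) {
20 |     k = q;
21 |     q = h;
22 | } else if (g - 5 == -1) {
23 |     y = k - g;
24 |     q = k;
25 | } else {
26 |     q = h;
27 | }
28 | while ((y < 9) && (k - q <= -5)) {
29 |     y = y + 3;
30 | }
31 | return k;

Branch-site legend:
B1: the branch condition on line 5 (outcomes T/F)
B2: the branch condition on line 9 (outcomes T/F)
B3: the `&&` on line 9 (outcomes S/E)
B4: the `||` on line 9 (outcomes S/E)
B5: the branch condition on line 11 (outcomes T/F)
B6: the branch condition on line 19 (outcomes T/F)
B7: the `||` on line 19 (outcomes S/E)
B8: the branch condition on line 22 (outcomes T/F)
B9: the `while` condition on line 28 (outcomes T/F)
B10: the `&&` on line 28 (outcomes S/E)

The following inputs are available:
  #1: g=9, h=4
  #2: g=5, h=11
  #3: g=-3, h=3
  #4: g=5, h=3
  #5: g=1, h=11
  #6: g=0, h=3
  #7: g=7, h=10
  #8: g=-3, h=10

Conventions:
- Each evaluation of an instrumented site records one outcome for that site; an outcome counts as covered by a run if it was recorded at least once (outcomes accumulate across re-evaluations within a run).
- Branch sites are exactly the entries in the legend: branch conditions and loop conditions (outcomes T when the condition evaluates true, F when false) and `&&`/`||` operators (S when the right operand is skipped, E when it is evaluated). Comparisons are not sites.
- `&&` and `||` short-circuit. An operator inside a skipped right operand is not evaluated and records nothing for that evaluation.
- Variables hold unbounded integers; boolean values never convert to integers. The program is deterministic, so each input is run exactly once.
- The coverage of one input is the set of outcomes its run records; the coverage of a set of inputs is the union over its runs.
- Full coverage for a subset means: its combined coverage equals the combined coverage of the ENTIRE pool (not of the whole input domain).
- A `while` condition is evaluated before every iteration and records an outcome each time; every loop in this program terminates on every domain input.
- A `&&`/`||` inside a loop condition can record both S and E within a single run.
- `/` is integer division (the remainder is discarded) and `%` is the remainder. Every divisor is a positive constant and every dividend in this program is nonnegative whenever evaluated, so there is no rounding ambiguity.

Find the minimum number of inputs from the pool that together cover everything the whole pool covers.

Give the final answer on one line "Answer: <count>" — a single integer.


run #1 (g=9, h=4) records B1=T, B2=F, B3=S, B6=T, B7=E, B9=F, B10=E
run #2 (g=5, h=11) records B1=T, B2=T, B3=E, B4=S, B5=F, B6=T, B7=E, B9=T, B9=F, B10=S, B10=E
run #3 (g=-3, h=3) records B1=F, B2=F, B3=S, B6=T, B7=S, B9=F, B10=E
run #4 (g=5, h=3) records B1=T, B2=F, B3=S, B6=F, B7=E, B8=F, B9=T, B9=F, B10=S, B10=E
run #5 (g=1, h=11) records B1=F, B2=T, B3=E, B4=S, B5=F, B6=T, B7=E, B9=T, B9=F, B10=S, B10=E
run #6 (g=0, h=3) records B1=F, B2=F, B3=S, B6=F, B7=E, B8=F, B9=T, B9=F, B10=S, B10=E
run #7 (g=7, h=10) records B1=T, B2=F, B3=S, B6=T, B7=E, B9=T, B9=F, B10=S, B10=E
run #8 (g=-3, h=10) records B1=F, B2=F, B3=S, B6=T, B7=S, B9=T, B9=F, B10=S, B10=E
together the pool reaches 17 outcomes: B1=T, B1=F, B2=T, B2=F, B3=S, B3=E, B4=S, B5=F, B6=T, B6=F, B7=S, B7=E, B8=F, B9=T, B9=F, B10=S, B10=E
every size-1 subset falls short of the 17 outcomes (best: 11/17)
every size-2 subset falls short of the 17 outcomes (best: 16/17)
inputs {2, 3, 4} (size 3) cover everything; no size-3 subset with a lexicographically smaller index list covers all 17
Answer: 3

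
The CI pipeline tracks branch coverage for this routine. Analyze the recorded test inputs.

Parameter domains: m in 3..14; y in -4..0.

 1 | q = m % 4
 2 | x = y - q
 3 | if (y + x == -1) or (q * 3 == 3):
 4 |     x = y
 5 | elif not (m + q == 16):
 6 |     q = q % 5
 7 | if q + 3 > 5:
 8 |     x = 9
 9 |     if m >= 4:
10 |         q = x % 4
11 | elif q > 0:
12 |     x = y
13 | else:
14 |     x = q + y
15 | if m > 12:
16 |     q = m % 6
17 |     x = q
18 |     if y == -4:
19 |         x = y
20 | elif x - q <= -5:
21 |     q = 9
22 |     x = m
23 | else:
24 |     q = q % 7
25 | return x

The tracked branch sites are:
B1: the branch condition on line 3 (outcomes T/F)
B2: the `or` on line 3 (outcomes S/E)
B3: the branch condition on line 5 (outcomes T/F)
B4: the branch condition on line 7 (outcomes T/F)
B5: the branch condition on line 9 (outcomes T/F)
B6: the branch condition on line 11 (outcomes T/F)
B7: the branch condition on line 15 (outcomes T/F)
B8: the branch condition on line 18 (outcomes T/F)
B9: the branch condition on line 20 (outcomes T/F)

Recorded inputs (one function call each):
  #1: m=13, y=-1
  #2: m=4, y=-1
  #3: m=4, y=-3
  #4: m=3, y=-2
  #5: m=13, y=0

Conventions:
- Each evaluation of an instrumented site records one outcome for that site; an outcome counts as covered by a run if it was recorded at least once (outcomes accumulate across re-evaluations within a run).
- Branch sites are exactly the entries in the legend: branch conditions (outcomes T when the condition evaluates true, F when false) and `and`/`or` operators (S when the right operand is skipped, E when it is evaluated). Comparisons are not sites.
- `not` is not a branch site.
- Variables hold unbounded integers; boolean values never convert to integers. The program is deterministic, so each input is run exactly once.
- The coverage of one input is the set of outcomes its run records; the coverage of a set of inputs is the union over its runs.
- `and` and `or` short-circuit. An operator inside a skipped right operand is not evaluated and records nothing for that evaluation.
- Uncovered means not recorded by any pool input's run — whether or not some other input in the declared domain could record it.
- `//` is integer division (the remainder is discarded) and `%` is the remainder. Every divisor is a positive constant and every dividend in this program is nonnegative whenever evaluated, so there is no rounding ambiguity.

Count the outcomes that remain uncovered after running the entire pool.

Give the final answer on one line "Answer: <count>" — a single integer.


input #1, m=13, y=-1: events B2->E, B1->T, B4->F, B6->T, B7->T, B8->F; outcomes B1=T, B2=E, B4=F, B6=T, B7=T, B8=F
input #2, m=4, y=-1: events B2->E, B1->F, B3->T, B4->F, B6->F, B7->F, B9->F; outcomes B1=F, B2=E, B3=T, B4=F, B6=F, B7=F, B9=F
input #3, m=4, y=-3: events B2->E, B1->F, B3->T, B4->F, B6->F, B7->F, B9->F; outcomes B1=F, B2=E, B3=T, B4=F, B6=F, B7=F, B9=F
input #4, m=3, y=-2: events B2->E, B1->F, B3->T, B4->T, B5->F, B7->F, B9->F; outcomes B1=F, B2=E, B3=T, B4=T, B5=F, B7=F, B9=F
input #5, m=13, y=0: events B2->S, B1->T, B4->F, B6->T, B7->T, B8->F; outcomes B1=T, B2=S, B4=F, B6=T, B7=T, B8=F
union over the pool: B1=T, B1=F, B2=S, B2=E, B3=T, B4=T, B4=F, B5=F, B6=T, B6=F, B7=T, B7=F, B8=F, B9=F
uncovered (4 of 18): B3=F, B5=T, B8=T, B9=T
Answer: 4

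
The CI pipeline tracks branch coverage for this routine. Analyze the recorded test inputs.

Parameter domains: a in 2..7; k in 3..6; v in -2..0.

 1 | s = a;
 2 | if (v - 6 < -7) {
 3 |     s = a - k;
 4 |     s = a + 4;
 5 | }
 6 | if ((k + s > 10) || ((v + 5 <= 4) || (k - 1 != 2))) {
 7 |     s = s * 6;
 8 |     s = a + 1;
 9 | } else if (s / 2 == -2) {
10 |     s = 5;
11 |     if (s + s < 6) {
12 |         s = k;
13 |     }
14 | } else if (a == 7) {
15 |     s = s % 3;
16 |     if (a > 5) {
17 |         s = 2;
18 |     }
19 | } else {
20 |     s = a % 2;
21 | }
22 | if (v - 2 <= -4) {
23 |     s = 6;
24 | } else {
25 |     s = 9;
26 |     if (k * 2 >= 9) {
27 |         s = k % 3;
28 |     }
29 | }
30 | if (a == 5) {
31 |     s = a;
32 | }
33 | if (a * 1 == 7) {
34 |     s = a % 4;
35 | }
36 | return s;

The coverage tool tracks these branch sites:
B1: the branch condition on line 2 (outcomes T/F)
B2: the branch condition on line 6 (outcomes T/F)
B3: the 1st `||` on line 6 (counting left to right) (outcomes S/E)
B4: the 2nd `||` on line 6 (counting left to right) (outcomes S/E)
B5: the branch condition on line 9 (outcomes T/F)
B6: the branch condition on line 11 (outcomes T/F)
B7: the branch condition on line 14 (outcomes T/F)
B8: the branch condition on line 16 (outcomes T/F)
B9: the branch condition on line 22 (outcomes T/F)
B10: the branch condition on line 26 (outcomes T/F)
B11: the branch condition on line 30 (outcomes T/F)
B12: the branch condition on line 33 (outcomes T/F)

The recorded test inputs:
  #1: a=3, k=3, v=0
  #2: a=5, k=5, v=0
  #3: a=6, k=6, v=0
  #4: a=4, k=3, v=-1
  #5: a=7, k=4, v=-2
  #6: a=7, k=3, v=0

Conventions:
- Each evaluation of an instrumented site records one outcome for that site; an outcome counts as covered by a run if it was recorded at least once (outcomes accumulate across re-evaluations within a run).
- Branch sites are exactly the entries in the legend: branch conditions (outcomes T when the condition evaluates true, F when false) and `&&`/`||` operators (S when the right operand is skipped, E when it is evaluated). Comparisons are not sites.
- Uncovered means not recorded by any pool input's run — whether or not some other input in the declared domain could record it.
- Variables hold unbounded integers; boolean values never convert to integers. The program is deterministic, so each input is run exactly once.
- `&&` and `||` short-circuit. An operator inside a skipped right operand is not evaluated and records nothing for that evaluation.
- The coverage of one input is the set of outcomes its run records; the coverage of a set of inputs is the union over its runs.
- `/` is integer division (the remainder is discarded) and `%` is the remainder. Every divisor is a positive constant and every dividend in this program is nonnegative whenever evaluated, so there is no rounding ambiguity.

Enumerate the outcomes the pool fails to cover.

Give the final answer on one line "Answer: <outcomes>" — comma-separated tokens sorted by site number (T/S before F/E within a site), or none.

input #1, a=3, k=3, v=0: events B1->F, B3->E, B4->E, B2->F, B5->F, B7->F, B9->F, B10->F, B11->F, B12->F; outcomes B1=F, B2=F, B3=E, B4=E, B5=F, B7=F, B9=F, B10=F, B11=F, B12=F
input #2, a=5, k=5, v=0: events B1->F, B3->E, B4->E, B2->T, B9->F, B10->T, B11->T, B12->F; outcomes B1=F, B2=T, B3=E, B4=E, B9=F, B10=T, B11=T, B12=F
input #3, a=6, k=6, v=0: events B1->F, B3->S, B2->T, B9->F, B10->T, B11->F, B12->F; outcomes B1=F, B2=T, B3=S, B9=F, B10=T, B11=F, B12=F
input #4, a=4, k=3, v=-1: events B1->F, B3->E, B4->S, B2->T, B9->F, B10->F, B11->F, B12->F; outcomes B1=F, B2=T, B3=E, B4=S, B9=F, B10=F, B11=F, B12=F
input #5, a=7, k=4, v=-2: events B1->T, B3->S, B2->T, B9->T, B11->F, B12->T; outcomes B1=T, B2=T, B3=S, B9=T, B11=F, B12=T
input #6, a=7, k=3, v=0: events B1->F, B3->E, B4->E, B2->F, B5->F, B7->T, B8->T, B9->F, B10->F, B11->F, B12->T; outcomes B1=F, B2=F, B3=E, B4=E, B5=F, B7=T, B8=T, B9=F, B10=F, B11=F, B12=T
union over the pool: B1=T, B1=F, B2=T, B2=F, B3=S, B3=E, B4=S, B4=E, B5=F, B7=T, B7=F, B8=T, B9=T, B9=F, B10=T, B10=F, B11=T, B11=F, B12=T, B12=F
uncovered (4 of 24): B5=T, B6=T, B6=F, B8=F

Answer: B5=T, B6=T, B6=F, B8=F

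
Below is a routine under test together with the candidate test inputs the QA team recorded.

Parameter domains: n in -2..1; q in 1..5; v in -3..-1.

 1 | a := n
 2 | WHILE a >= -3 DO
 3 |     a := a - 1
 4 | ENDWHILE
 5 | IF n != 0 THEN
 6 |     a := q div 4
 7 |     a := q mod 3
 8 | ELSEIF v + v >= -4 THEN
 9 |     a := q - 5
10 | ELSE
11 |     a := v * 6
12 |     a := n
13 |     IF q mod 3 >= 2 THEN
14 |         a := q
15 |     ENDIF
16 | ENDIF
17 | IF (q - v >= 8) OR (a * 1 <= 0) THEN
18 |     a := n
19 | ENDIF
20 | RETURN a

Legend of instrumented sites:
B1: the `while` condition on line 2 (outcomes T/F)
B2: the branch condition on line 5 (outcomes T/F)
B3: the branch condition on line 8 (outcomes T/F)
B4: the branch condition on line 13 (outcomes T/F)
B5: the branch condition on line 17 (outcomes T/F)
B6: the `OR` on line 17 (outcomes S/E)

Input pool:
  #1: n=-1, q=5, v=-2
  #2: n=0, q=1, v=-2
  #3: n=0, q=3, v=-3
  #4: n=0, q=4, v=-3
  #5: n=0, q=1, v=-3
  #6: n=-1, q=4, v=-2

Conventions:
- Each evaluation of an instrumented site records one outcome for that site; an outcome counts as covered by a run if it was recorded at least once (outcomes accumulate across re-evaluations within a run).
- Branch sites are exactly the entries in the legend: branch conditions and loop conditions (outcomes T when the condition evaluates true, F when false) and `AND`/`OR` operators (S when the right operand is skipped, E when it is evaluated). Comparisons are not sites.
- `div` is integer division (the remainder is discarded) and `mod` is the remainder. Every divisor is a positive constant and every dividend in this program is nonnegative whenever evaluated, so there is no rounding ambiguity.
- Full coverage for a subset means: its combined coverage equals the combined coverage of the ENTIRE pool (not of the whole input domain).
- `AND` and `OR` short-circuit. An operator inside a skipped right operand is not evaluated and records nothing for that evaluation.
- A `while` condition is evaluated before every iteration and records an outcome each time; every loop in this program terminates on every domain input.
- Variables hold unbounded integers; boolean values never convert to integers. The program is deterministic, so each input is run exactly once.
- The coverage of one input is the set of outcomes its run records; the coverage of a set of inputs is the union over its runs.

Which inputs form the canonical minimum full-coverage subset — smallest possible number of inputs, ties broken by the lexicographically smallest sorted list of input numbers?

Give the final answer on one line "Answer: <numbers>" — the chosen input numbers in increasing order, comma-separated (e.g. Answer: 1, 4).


input #1 (n=-1, q=5, v=-2): covers B1=T, B1=F, B2=T, B5=F, B6=E
input #2 (n=0, q=1, v=-2): covers B1=T, B1=F, B2=F, B3=T, B5=T, B6=E
input #3 (n=0, q=3, v=-3): covers B1=T, B1=F, B2=F, B3=F, B4=F, B5=T, B6=E
input #4 (n=0, q=4, v=-3): covers B1=T, B1=F, B2=F, B3=F, B4=F, B5=T, B6=E
input #5 (n=0, q=1, v=-3): covers B1=T, B1=F, B2=F, B3=F, B4=F, B5=T, B6=E
input #6 (n=-1, q=4, v=-2): covers B1=T, B1=F, B2=T, B5=F, B6=E
the full pool covers 10 outcomes: B1=T, B1=F, B2=T, B2=F, B3=T, B3=F, B4=F, B5=T, B5=F, B6=E
checked all size-1 subsets: none covers 10 outcomes (max 7/10)
checked all size-2 subsets: none covers 10 outcomes (max 9/10)
size 3: inputs {1, 2, 3} cover all 10 outcomes, and no lexicographically smaller subset of this size does
Answer: 1, 2, 3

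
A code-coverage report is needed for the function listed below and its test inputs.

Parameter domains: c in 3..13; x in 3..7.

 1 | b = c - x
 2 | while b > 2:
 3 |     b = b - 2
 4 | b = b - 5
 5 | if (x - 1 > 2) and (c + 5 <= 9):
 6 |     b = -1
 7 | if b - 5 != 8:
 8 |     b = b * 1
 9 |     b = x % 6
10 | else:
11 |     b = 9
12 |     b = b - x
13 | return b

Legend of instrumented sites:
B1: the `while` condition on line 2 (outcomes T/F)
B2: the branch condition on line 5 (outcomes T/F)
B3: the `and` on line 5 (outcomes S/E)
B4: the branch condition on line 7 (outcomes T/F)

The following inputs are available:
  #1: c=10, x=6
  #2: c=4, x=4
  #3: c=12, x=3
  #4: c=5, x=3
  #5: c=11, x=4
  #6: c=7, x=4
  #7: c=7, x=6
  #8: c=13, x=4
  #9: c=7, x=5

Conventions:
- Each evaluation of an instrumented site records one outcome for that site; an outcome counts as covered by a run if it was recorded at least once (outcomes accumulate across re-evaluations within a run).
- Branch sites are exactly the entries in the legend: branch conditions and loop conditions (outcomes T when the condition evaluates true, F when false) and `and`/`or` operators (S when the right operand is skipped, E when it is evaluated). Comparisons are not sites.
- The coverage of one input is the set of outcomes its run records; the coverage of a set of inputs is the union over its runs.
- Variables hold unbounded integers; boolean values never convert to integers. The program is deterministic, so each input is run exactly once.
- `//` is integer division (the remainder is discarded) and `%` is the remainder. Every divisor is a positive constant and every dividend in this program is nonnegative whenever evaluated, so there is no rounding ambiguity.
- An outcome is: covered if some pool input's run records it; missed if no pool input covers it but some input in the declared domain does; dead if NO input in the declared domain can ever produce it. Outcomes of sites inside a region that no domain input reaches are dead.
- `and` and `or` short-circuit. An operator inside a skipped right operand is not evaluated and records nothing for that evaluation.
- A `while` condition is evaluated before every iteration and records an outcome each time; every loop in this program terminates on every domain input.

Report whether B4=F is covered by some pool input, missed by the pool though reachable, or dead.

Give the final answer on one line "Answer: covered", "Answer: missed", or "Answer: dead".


no pool input records B4=F
checking all 55 inputs in the declared domain: B4=F is never recorded -> dead
Answer: dead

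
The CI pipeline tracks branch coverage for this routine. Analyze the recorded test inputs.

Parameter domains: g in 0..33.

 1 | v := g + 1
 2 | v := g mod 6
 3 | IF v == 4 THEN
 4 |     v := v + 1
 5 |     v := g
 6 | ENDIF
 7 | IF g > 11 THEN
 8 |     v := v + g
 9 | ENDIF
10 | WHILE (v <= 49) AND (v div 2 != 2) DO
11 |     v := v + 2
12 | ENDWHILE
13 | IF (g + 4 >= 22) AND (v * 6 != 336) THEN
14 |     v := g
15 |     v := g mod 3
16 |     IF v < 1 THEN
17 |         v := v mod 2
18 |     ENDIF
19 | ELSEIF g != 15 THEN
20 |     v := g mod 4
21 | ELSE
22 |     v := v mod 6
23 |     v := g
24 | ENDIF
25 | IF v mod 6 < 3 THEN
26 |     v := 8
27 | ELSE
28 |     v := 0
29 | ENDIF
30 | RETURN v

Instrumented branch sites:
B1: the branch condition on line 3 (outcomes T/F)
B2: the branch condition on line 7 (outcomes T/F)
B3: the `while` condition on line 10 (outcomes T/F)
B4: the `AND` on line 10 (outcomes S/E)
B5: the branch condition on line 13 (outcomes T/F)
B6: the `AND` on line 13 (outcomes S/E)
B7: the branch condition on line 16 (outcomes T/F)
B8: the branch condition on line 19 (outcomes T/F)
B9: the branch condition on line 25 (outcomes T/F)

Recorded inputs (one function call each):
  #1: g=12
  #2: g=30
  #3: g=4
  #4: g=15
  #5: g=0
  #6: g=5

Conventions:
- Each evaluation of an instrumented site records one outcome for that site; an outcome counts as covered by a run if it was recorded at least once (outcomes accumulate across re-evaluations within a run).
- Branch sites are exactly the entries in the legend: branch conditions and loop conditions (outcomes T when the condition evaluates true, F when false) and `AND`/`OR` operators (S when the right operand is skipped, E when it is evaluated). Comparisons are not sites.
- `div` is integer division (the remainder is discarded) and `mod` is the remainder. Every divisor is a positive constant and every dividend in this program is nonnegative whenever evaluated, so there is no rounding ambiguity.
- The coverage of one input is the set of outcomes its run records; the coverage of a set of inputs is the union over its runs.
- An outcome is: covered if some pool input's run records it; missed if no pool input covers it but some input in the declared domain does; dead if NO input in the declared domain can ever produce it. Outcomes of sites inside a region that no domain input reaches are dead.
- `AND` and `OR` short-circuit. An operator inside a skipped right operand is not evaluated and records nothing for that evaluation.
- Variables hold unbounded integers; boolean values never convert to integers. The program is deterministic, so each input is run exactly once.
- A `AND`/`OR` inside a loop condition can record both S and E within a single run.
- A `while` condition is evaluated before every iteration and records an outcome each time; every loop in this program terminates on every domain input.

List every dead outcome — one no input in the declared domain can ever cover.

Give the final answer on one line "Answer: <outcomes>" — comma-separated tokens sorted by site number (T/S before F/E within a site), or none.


running all 34 domain inputs and tallying outcomes:
  reachable outcomes have witnesses, e.g. B1=T (e.g. g=4), B1=F (e.g. g=0), B2=T (e.g. g=12), B2=F (e.g. g=0)
Answer: none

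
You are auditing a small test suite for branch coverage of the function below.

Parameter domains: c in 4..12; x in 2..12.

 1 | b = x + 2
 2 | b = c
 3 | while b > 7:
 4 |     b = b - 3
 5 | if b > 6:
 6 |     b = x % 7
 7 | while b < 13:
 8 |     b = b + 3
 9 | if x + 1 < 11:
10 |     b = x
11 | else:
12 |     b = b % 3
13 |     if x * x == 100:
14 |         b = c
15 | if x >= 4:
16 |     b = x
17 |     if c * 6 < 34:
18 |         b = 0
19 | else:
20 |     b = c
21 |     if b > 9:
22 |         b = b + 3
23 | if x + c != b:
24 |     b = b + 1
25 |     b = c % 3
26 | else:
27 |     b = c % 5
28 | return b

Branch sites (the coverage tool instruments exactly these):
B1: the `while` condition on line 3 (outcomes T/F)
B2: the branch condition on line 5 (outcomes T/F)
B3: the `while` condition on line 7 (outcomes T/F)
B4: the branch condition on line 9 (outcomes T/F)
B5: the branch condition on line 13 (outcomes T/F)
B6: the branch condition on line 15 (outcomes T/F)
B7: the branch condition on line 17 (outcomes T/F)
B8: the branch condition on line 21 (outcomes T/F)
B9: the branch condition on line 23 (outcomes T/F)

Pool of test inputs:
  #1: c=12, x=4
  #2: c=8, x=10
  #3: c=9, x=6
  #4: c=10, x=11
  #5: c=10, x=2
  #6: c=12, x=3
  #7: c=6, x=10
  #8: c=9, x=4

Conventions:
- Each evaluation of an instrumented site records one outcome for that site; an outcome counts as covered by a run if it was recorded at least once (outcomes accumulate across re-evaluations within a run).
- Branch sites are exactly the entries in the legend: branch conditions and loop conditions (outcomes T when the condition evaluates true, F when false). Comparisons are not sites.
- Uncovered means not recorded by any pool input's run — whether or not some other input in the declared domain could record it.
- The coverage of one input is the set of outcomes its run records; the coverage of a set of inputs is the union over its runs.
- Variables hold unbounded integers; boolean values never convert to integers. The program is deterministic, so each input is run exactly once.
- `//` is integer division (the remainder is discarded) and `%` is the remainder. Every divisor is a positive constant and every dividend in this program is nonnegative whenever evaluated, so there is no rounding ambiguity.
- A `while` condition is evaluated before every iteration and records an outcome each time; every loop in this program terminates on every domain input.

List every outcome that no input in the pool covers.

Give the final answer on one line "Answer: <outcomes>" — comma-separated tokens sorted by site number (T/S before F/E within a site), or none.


test 1 (c=12, x=4) fires B1->T, B1->T, B1->F, B2->F, B3->T, B3->T, B3->T, B3->F, B4->T, B6->T, B7->F, B9->T; hits B1=T, B1=F, B2=F, B3=T, B3=F, B4=T, B6=T, B7=F, B9=T
test 2 (c=8, x=10) fires B1->T, B1->F, B2->F, B3->T, B3->T, B3->T, B3->F, B4->F, B5->T, B6->T, B7->F, B9->T; hits B1=T, B1=F, B2=F, B3=T, B3=F, B4=F, B5=T, B6=T, B7=F, B9=T
test 3 (c=9, x=6) fires B1->T, B1->F, B2->F, B3->T, B3->T, B3->T, B3->F, B4->T, B6->T, B7->F, B9->T; hits B1=T, B1=F, B2=F, B3=T, B3=F, B4=T, B6=T, B7=F, B9=T
test 4 (c=10, x=11) fires B1->T, B1->F, B2->T, B3->T, B3->T, B3->T, B3->F, B4->F, B5->F, B6->T, B7->F, B9->T; hits B1=T, B1=F, B2=T, B3=T, B3=F, B4=F, B5=F, B6=T, B7=F, B9=T
test 5 (c=10, x=2) fires B1->T, B1->F, B2->T, B3->T, B3->T, B3->T, B3->T, B3->F, B4->T, B6->F, B8->T, B9->T; hits B1=T, B1=F, B2=T, B3=T, B3=F, B4=T, B6=F, B8=T, B9=T
test 6 (c=12, x=3) fires B1->T, B1->T, B1->F, B2->F, B3->T, B3->T, B3->T, B3->F, B4->T, B6->F, B8->T, B9->F; hits B1=T, B1=F, B2=F, B3=T, B3=F, B4=T, B6=F, B8=T, B9=F
test 7 (c=6, x=10) fires B1->F, B2->F, B3->T, B3->T, B3->T, B3->F, B4->F, B5->T, B6->T, B7->F, B9->T; hits B1=F, B2=F, B3=T, B3=F, B4=F, B5=T, B6=T, B7=F, B9=T
test 8 (c=9, x=4) fires B1->T, B1->F, B2->F, B3->T, B3->T, B3->T, B3->F, B4->T, B6->T, B7->F, B9->T; hits B1=T, B1=F, B2=F, B3=T, B3=F, B4=T, B6=T, B7=F, B9=T
union over the pool: B1=T, B1=F, B2=T, B2=F, B3=T, B3=F, B4=T, B4=F, B5=T, B5=F, B6=T, B6=F, B7=F, B8=T, B9=T, B9=F
uncovered (2 of 18): B7=T, B8=F
Answer: B7=T, B8=F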